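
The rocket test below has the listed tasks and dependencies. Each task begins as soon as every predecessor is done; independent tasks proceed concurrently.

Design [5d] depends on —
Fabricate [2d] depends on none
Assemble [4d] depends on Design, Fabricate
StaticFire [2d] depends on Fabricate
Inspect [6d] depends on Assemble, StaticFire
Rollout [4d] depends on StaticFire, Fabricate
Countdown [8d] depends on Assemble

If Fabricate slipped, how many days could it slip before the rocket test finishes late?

Design→Assemble→Countdown = 5+4+8 = 17 sets the makespan at 17 days.
The longest chain containing Fabricate totals 14 days.
Float = 17 − 14 = 3.

3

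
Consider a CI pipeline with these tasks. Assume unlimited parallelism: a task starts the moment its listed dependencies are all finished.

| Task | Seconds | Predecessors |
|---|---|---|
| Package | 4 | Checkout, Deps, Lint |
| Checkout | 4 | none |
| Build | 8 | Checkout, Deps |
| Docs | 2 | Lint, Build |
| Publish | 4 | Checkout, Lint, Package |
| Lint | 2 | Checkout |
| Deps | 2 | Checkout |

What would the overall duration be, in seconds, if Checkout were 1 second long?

13

The binding path is Checkout→Deps→Build→Docs = 4+2+8+2 = 16; finish at 16 seconds.
Checkout is on the critical path; changing it to 1 makes that path 13 seconds.
The critical path is still Checkout→Deps→Build→Docs; finish is now 13 seconds.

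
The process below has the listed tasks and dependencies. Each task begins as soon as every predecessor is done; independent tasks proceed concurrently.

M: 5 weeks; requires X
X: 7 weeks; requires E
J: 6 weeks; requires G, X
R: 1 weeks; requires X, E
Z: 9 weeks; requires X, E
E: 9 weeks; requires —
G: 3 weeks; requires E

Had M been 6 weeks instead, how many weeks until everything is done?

As given, the longest chain is E→X→Z = 9+7+9 = 25, so the finish is 25 weeks.
The longest path through M is only 21 weeks, so M has float 4.
The critical path is still E→X→Z; finish is now 25 weeks.

25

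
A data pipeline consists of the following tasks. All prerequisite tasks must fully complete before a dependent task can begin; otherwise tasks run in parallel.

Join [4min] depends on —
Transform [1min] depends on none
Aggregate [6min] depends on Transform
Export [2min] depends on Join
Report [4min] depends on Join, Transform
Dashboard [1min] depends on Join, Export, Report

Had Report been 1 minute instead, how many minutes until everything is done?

7

Actual critical path: Join→Report→Dashboard = 4+4+1 = 9 ⇒ 9 minutes.
Since Report is critical, the -3 change carries straight to that chain (now 6 minutes).
New critical path: Join→Export→Dashboard = 4+2+1 = 7 ⇒ 7 minutes.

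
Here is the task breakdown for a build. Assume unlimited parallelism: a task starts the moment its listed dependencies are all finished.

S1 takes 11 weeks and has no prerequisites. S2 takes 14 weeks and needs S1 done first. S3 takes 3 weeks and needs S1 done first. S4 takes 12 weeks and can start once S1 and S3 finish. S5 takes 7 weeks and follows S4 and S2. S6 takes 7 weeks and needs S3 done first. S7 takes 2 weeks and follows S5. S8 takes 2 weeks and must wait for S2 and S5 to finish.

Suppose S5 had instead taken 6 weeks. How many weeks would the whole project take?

The binding path is S1→S3→S4→S5→S7 = 11+3+12+7+2 = 35; finish at 35 weeks.
S5 lies on that path, so at 6 weeks the path becomes 34 weeks.
That remains the longest chain; total 34 weeks.

34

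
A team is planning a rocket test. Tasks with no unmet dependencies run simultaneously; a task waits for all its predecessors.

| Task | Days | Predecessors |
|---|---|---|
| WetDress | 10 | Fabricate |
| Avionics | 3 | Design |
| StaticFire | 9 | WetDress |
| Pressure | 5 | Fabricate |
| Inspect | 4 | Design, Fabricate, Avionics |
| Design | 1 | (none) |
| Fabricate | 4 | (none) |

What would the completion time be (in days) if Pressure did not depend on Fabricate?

With the dependency in place, Fabricate→WetDress→StaticFire = 4+10+9 = 23 sets the finish at 23 days.
Without Fabricate→Pressure, Pressure's earliest start moves from 4 to 0.
New critical path: Fabricate→WetDress→StaticFire = 4+10+9 = 23 ⇒ 23 days.

23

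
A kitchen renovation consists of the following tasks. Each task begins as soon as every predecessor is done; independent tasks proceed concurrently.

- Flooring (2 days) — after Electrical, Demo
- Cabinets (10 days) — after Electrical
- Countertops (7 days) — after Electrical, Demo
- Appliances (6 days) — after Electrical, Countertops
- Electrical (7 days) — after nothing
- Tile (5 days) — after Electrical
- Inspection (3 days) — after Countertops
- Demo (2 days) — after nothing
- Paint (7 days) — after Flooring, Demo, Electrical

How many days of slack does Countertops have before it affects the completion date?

Electrical→Countertops→Appliances = 7+7+6 = 20 sets the makespan at 20 days.
Longest path through Countertops: 20 days (earliest finish 14, latest finish 14).
Float = 20 − 20 = 0.

0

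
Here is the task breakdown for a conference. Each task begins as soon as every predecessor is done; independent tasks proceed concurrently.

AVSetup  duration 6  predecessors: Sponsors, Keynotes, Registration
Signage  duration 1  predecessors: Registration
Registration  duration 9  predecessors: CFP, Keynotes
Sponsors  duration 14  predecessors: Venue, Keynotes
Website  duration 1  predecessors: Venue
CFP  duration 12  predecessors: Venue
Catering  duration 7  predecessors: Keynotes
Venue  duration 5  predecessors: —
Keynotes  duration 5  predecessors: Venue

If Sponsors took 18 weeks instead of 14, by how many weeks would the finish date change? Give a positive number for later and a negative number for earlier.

Baseline: Venue→CFP→Registration→AVSetup = 5+12+9+6 = 32 → 32 weeks.
The longest path through Sponsors is only 30 weeks, so Sponsors has float 2.
Now Venue→Keynotes→Sponsors→AVSetup = 5+5+18+6 = 34 is longest, so the finish becomes 34 weeks.
Change in finish: 34 − 32 = +2 weeks.

2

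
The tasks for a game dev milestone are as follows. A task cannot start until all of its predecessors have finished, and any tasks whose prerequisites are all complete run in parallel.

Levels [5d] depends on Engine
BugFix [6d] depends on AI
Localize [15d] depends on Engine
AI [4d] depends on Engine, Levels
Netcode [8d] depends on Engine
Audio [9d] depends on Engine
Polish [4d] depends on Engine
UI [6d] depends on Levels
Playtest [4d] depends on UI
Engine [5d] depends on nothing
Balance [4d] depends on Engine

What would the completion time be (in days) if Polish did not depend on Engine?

20

With the dependency in place, Engine→Levels→AI→BugFix = 5+5+4+6 = 20 sets the finish at 20 days.
Without Engine→Polish, Polish's earliest start moves from 5 to 0.
The longest chain is now Engine→Levels→AI→BugFix = 5+5+4+6 = 20, so the schedule takes 20 days.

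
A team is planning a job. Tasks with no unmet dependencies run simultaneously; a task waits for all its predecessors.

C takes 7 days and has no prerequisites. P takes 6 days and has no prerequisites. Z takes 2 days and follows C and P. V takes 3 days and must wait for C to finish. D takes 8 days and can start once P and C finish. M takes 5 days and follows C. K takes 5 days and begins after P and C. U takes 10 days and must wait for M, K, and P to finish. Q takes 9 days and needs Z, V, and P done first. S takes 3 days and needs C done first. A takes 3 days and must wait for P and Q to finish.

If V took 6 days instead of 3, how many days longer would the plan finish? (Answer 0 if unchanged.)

3

Critical path before the change: C→V→Q→A = 7+3+9+3 = 22 giving 22 days.
Since V is critical, the +3 change carries straight to that chain (now 25 days).
The critical path is still C→V→Q→A; finish is now 25 days.
Change in finish: 25 − 22 = +3 days.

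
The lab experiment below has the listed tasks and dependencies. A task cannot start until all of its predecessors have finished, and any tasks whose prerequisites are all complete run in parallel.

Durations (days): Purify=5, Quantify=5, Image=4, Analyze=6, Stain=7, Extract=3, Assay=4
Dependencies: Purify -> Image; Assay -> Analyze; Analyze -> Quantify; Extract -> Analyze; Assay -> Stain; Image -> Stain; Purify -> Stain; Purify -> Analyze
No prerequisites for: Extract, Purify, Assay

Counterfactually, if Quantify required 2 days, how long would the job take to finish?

As given, the longest chain is Purify→Analyze→Quantify = 5+6+5 = 16, so the finish is 16 days.
Quantify is on the critical path; changing it to 2 makes that path 13 days.
The binding chain switches to Purify→Image→Stain = 5+4+7 = 16; finish 16 days.

16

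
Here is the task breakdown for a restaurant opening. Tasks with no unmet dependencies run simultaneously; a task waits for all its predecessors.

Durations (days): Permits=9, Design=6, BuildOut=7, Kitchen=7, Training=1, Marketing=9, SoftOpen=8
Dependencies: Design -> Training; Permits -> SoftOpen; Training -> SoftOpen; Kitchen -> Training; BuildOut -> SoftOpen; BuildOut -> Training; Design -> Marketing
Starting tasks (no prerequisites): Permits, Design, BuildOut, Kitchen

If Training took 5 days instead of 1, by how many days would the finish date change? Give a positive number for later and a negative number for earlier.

As given, the longest chain is Permits→SoftOpen = 9+8 = 17, so the finish is 17 days.
Training has 1 day of float (longest path through it is 16).
New critical path: BuildOut→Training→SoftOpen = 7+5+8 = 20 ⇒ 20 days.
Change in finish: 20 − 17 = +3 days.

3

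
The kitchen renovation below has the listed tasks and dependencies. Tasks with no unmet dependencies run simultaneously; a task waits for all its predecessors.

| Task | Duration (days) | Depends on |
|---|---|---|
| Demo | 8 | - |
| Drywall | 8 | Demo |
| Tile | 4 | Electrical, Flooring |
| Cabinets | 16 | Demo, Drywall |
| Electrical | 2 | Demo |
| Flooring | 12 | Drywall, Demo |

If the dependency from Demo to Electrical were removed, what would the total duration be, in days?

32

Before: longest chain Demo→Drywall→Flooring→Tile = 8+8+12+4 = 32, finish 32.
Without Demo→Electrical, Electrical's earliest start moves from 8 to 0.
The longest chain is now Demo→Drywall→Flooring→Tile = 8+8+12+4 = 32, so the project takes 32 days.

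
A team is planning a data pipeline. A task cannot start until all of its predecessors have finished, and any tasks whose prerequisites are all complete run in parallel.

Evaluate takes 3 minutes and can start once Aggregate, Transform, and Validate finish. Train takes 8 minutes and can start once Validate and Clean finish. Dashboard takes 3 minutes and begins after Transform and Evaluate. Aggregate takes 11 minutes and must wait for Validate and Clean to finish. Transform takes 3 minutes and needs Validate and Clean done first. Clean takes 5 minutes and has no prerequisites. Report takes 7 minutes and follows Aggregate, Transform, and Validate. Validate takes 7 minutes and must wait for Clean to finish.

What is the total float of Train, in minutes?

Critical path: Clean→Validate→Aggregate→Report = 5+7+11+7 = 30, so the finish is 30 minutes.
Longest path through Train: 20 minutes (earliest finish 20, latest finish 30).
So Train can slip 30 − 20 = 10 minutes.

10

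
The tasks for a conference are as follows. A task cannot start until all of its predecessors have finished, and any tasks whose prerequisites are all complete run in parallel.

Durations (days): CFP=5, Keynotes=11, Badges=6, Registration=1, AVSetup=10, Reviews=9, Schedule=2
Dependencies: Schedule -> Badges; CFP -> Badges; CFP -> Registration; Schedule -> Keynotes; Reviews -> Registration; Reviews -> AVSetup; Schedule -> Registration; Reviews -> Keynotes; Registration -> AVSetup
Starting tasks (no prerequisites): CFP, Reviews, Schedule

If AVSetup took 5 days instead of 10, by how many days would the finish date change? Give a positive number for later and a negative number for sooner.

Critical path before the change: Reviews→Registration→AVSetup = 9+1+10 = 20 giving 20 days.
AVSetup is on the critical path; changing it to 5 makes that path 15 days.
The binding chain switches to Reviews→Keynotes = 9+11 = 20; finish 20 days.
Change in finish: 20 − 20 = +0 days.

0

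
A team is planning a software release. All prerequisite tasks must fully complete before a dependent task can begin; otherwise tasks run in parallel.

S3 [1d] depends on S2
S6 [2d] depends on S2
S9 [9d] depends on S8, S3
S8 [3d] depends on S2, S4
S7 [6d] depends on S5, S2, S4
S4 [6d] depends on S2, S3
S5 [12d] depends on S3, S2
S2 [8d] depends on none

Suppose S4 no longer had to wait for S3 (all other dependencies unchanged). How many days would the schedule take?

Original critical path: S2→S3→S4→S8→S9 = 8+1+6+3+9 = 27 ⇒ 27 days.
Without S3→S4, S4's earliest start moves from 9 to 8.
New critical path: S2→S3→S5→S7 = 8+1+12+6 = 27 ⇒ 27 days.

27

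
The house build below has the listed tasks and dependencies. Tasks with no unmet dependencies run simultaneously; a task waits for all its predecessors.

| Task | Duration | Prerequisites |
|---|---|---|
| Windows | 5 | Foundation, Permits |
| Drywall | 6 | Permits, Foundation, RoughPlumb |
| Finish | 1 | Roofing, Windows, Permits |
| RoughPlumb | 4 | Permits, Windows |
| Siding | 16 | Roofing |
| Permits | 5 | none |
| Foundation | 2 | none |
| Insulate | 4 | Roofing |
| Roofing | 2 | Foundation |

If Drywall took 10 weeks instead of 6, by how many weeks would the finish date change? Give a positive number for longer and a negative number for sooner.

4

Critical path before the change: Permits→Windows→RoughPlumb→Drywall = 5+5+4+6 = 20 giving 20 weeks.
Since Drywall is critical, the +4 change carries straight to that chain (now 24 weeks).
The critical path is still Permits→Windows→RoughPlumb→Drywall; finish is now 24 weeks.
Change in finish: 24 − 20 = +4 weeks.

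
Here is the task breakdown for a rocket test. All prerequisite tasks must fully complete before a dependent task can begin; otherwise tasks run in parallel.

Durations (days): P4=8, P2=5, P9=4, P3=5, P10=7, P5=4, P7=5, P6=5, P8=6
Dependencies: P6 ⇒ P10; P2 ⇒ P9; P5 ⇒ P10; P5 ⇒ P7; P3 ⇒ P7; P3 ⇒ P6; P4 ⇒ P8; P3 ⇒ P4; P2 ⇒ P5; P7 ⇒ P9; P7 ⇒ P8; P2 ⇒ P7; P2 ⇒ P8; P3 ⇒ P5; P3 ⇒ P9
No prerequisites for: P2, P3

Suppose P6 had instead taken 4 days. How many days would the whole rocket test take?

20

Baseline: P2→P5→P7→P8 = 5+4+5+6 = 20 → 20 days.
The longest path through P6 is only 17 days, so P6 has float 3.
No other chain overtakes it, so the finish is 20 days.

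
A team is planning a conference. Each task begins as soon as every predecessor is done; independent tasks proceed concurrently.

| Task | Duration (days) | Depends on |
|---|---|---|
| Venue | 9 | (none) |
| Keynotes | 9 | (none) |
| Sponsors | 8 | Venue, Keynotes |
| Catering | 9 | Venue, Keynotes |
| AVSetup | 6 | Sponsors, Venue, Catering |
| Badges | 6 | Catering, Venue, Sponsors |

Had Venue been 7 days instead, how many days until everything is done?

As given, the longest chain is Venue→Catering→AVSetup = 9+9+6 = 24, so the finish is 24 days.
Since Venue is critical, the -2 change carries straight to that chain (now 22 days).
The binding chain switches to Keynotes→Catering→AVSetup = 9+9+6 = 24; finish 24 days.

24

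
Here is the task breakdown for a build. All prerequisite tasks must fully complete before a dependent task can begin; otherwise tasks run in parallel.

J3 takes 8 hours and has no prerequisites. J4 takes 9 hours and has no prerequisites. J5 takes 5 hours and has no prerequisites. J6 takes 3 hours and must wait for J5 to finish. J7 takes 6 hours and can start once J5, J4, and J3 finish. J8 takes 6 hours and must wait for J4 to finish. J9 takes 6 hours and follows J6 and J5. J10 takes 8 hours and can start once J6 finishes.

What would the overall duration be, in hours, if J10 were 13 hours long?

21

Critical path before the change: J5→J6→J10 = 5+3+8 = 16 giving 16 hours.
J10 is on the critical path; changing it to 13 makes that path 21 hours.
No other chain overtakes it, so the finish is 21 hours.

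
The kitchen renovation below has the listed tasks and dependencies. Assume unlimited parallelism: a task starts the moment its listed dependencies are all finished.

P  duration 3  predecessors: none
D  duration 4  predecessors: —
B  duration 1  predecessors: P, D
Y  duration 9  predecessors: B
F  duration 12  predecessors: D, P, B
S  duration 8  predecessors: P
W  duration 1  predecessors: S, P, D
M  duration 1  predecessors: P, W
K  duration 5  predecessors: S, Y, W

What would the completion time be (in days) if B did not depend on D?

18

Before: longest chain D→B→Y→K = 4+1+9+5 = 19, finish 19.
Without D→B, B's earliest start moves from 4 to 3.
After: P→B→Y→K = 3+1+9+5 = 18 → 18 days.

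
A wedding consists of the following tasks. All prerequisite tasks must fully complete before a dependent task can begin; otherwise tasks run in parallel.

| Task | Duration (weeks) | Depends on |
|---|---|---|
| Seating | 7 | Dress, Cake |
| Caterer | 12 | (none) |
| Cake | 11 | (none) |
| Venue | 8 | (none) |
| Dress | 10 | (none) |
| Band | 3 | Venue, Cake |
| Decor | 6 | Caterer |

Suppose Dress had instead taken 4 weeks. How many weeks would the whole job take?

Critical path before the change: Caterer→Decor = 12+6 = 18 giving 18 weeks.
Dress has 1 week of float (longest path through it is 17).
The critical path is still Caterer→Decor; finish is now 18 weeks.

18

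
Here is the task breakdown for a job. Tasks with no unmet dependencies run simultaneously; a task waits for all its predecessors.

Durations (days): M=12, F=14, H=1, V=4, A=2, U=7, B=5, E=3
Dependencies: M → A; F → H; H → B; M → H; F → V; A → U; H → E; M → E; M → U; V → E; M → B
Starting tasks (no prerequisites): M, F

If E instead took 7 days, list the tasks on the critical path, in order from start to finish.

F, V, E

Baseline: F→V→E = 14+4+3 = 21 → 21 days.
Since E is critical, the +4 change carries straight to that chain (now 25 days).
That remains the longest chain; total 25 days.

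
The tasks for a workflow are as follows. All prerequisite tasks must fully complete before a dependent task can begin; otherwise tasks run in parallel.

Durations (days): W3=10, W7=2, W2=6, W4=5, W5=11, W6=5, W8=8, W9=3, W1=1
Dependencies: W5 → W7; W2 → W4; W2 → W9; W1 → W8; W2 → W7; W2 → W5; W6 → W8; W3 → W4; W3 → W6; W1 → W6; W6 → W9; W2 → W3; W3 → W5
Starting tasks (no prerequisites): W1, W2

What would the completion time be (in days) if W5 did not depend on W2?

Original critical path: W2→W3→W5→W7 = 6+10+11+2 = 29 ⇒ 29 days.
Dropping W2→W5 doesn't change W5's earliest start (16); another predecessor still binds.
New critical path: W2→W3→W5→W7 = 6+10+11+2 = 29 ⇒ 29 days.

29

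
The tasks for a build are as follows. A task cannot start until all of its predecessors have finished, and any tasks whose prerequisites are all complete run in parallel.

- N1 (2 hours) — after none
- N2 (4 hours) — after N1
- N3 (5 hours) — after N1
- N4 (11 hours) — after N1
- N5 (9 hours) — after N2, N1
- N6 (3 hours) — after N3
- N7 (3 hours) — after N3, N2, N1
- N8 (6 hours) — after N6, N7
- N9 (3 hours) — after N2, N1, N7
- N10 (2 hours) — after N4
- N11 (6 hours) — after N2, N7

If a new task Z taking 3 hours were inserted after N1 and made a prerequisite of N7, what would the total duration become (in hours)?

Originally the project takes 16 hours.
With Z inserted, N7 now waits for max(N3, N2, N1, Z).
New critical path: N1→N3→N6→N8 = 2+5+3+6 = 16 ⇒ 16 hours.

16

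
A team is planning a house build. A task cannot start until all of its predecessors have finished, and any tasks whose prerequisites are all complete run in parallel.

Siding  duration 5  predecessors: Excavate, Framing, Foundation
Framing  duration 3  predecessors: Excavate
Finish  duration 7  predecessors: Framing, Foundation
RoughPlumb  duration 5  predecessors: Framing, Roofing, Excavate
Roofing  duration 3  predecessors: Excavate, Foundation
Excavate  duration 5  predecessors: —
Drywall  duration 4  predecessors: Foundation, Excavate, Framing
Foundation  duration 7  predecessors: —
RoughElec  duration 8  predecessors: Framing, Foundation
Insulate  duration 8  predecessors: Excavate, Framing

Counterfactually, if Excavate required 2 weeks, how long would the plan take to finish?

15

The binding path is Excavate→Framing→RoughElec = 5+3+8 = 16; finish at 16 weeks.
Excavate is on the critical path; changing it to 2 makes that path 13 weeks.
The binding chain switches to Foundation→Roofing→RoughPlumb = 7+3+5 = 15; finish 15 weeks.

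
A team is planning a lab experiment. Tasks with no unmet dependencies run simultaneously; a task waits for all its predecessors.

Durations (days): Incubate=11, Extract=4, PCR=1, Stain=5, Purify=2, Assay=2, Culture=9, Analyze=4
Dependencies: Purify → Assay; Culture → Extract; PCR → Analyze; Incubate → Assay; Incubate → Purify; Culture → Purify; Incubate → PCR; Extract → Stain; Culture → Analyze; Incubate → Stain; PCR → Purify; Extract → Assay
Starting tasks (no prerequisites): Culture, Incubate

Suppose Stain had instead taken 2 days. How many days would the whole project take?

16

Critical path before the change: Culture→Extract→Stain = 9+4+5 = 18 giving 18 days.
Stain lies on that path, so at 2 days the path becomes 15 days.
The binding chain switches to Incubate→PCR→Purify→Assay = 11+1+2+2 = 16; finish 16 days.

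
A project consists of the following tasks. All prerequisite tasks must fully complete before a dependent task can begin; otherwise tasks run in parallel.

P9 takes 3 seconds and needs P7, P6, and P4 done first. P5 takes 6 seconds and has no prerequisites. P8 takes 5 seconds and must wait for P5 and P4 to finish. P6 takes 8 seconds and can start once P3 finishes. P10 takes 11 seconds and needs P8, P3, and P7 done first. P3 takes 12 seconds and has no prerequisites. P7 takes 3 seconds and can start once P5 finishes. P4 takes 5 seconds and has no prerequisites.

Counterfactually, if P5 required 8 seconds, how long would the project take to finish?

24

Critical path before the change: P3→P6→P9 = 12+8+3 = 23 giving 23 seconds.
P5 has 1 second of float (longest path through it is 22).
New critical path: P5→P8→P10 = 8+5+11 = 24 ⇒ 24 seconds.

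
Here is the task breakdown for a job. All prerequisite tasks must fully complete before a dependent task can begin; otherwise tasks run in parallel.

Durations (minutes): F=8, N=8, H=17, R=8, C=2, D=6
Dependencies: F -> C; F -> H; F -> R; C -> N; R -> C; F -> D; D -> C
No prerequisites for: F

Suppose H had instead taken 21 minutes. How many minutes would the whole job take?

29

Actual critical path: F→R→C→N = 8+8+2+8 = 26 ⇒ 26 minutes.
H has 1 minute of float (longest path through it is 25).
New critical path: F→H = 8+21 = 29 ⇒ 29 minutes.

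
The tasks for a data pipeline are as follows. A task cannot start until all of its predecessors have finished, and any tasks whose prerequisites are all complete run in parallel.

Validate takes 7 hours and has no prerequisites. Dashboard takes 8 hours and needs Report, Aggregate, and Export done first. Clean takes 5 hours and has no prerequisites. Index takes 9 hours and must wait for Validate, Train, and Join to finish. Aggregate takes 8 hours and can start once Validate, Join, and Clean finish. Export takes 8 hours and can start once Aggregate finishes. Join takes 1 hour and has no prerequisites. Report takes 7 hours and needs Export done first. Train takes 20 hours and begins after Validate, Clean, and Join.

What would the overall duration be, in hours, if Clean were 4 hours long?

38

As given, the longest chain is Validate→Aggregate→Export→Report→Dashboard = 7+8+8+7+8 = 38, so the finish is 38 hours.
Clean has 2 hours of float (longest path through it is 36).
The critical path is still Validate→Aggregate→Export→Report→Dashboard; finish is now 38 hours.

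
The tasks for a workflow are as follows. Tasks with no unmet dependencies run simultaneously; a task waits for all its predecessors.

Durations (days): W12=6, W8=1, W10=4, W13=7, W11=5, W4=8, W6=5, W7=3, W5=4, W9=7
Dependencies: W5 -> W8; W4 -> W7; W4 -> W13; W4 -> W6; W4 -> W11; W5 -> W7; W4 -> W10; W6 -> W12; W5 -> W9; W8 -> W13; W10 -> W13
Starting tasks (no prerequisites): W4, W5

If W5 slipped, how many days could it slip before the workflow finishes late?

7

The longest chain is W4→W6→W12 = 8+5+6 = 19; overall finish 19 days.
W5 finishes as early as 4 and must finish by 11.
So W5 can slip 11 − 4 = 7 days.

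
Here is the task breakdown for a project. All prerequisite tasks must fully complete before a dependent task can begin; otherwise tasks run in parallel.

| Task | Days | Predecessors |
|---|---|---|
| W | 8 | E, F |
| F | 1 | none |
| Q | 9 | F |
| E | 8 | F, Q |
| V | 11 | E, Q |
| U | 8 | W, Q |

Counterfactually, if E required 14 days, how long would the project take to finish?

40

As given, the longest chain is F→Q→E→W→U = 1+9+8+8+8 = 34, so the finish is 34 days.
E is on the critical path; changing it to 14 makes that path 40 days.
That remains the longest chain; total 40 days.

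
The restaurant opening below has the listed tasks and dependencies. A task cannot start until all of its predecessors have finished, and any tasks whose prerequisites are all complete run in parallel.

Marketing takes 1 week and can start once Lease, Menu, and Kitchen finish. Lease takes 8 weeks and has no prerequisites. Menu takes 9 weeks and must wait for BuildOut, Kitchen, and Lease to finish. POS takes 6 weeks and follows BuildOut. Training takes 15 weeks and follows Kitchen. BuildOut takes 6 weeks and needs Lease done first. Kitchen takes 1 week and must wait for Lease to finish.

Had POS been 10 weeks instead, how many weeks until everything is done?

The binding path is Lease→BuildOut→Menu→Marketing = 8+6+9+1 = 24; finish at 24 weeks.
POS has 4 weeks of float (longest path through it is 20).
No other chain overtakes it, so the finish is 24 weeks.

24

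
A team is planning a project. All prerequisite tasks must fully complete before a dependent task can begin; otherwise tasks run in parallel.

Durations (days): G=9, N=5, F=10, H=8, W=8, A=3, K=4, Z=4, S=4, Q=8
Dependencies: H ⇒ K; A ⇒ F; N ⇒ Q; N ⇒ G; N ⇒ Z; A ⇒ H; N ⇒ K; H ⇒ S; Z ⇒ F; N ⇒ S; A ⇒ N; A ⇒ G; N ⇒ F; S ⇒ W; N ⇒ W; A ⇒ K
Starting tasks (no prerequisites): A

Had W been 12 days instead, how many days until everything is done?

Critical path before the change: A→H→S→W = 3+8+4+8 = 23 giving 23 days.
Since W is critical, the +4 change carries straight to that chain (now 27 days).
The critical path is still A→H→S→W; finish is now 27 days.

27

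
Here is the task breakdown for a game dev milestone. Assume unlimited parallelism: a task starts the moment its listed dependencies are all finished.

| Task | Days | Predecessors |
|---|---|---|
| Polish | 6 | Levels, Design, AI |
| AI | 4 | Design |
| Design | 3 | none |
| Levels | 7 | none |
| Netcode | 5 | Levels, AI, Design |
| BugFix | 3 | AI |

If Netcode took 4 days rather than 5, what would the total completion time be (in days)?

13

Baseline: Design→AI→Polish = 3+4+6 = 13 → 13 days.
The longest path through Netcode is only 12 days, so Netcode has float 1.
No other chain overtakes it, so the finish is 13 days.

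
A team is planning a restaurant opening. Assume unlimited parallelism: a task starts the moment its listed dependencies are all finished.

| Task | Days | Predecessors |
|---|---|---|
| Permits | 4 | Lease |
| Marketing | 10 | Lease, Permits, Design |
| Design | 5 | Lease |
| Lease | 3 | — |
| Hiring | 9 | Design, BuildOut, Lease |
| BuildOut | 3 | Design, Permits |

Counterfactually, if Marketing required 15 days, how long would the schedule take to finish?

23

Critical path before the change: Lease→Design→BuildOut→Hiring = 3+5+3+9 = 20 giving 20 days.
Marketing is off the critical path — its longest chain is 18 days, giving 2 of slack.
New critical path: Lease→Design→Marketing = 3+5+15 = 23 ⇒ 23 days.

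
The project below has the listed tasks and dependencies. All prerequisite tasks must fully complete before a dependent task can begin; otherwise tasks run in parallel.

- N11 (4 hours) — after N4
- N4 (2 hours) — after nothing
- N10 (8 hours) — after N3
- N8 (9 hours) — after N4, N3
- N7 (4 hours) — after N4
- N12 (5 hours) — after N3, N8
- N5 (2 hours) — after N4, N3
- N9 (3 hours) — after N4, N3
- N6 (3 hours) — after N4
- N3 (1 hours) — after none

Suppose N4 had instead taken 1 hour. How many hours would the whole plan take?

15

Critical path before the change: N4→N8→N12 = 2+9+5 = 16 giving 16 hours.
N4 lies on that path, so at 1 hour the path becomes 15 hours.
The binding chain switches to N3→N8→N12 = 1+9+5 = 15; finish 15 hours.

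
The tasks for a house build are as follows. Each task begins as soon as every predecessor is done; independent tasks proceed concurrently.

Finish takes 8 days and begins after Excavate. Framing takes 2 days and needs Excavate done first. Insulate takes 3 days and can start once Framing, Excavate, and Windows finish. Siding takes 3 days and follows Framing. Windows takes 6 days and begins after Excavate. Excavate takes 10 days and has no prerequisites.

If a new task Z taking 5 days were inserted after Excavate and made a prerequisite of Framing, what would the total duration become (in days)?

20

Originally the job takes 19 days.
With Z inserted, Framing now waits for max(Excavate, Z).
New critical path: Excavate→Z→Framing→Insulate = 10+5+2+3 = 20 ⇒ 20 days.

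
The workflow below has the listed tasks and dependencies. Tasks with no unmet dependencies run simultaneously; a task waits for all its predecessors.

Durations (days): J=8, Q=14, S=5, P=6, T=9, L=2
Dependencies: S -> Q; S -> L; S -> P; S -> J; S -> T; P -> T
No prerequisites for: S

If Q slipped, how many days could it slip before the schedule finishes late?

S→P→T = 5+6+9 = 20 sets the makespan at 20 days.
Q finishes as early as 19 and must finish by 20.
So Q can slip 20 − 19 = 1 day.

1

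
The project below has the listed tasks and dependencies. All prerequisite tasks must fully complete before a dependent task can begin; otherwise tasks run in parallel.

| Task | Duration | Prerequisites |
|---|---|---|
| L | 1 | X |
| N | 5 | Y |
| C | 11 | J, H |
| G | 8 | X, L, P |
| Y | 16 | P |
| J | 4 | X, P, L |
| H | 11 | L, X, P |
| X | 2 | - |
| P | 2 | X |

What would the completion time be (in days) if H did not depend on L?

26

With the dependency in place, X→P→H→C = 2+2+11+11 = 26 sets the finish at 26 days.
Dropping L→H doesn't change H's earliest start (4); another predecessor still binds.
After: X→P→H→C = 2+2+11+11 = 26 → 26 days.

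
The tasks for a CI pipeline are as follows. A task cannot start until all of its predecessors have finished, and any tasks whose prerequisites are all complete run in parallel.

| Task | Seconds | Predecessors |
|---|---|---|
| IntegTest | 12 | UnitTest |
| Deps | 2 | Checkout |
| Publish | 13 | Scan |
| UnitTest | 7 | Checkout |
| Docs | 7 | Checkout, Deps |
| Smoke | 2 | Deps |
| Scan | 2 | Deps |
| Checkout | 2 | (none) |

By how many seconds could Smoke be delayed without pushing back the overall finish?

The longest chain is Checkout→UnitTest→IntegTest = 2+7+12 = 21; overall finish 21 seconds.
Longest path through Smoke: 6 seconds (earliest finish 6, latest finish 21).
Float = 21 − 6 = 15.

15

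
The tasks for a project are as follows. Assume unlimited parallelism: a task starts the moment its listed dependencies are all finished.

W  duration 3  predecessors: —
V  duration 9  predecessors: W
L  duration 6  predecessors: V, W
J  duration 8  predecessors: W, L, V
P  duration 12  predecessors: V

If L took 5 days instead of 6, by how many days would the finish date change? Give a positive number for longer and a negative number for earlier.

Actual critical path: W→V→L→J = 3+9+6+8 = 26 ⇒ 26 days.
L is on the critical path; changing it to 5 makes that path 25 days.
That remains the longest chain; total 25 days.
Change in finish: 25 − 26 = -1 days.

-1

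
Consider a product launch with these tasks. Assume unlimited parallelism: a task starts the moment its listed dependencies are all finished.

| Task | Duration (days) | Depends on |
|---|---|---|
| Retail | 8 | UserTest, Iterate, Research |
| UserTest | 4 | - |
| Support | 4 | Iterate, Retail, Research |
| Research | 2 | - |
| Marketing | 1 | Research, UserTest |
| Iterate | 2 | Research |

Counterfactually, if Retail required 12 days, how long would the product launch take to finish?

20

Actual critical path: Research→Iterate→Retail→Support = 2+2+8+4 = 16 ⇒ 16 days.
Retail lies on that path, so at 12 days the path becomes 20 days.
No other chain overtakes it, so the finish is 20 days.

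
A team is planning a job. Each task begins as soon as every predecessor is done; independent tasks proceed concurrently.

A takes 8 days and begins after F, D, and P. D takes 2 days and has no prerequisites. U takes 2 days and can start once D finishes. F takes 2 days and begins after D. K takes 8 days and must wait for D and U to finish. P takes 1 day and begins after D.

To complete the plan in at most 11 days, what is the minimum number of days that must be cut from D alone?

Current finish: 12 days; target: 11.
D is on every critical path, so each day cut from D cuts the finish by one (this holds down to a finish of 11).
Need 12 − 11 = 1 day off D → D becomes 1 day, finish becomes 11.

1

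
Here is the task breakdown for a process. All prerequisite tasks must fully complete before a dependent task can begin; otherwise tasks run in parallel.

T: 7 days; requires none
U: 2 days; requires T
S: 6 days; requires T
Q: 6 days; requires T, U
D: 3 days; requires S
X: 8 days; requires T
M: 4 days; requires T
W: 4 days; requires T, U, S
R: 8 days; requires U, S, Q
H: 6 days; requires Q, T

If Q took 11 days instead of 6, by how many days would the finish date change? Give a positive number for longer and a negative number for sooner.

Critical path before the change: T→U→Q→R = 7+2+6+8 = 23 giving 23 days.
Q is on the critical path; changing it to 11 makes that path 28 days.
The critical path is still T→U→Q→R; finish is now 28 days.
Change in finish: 28 − 23 = +5 days.

5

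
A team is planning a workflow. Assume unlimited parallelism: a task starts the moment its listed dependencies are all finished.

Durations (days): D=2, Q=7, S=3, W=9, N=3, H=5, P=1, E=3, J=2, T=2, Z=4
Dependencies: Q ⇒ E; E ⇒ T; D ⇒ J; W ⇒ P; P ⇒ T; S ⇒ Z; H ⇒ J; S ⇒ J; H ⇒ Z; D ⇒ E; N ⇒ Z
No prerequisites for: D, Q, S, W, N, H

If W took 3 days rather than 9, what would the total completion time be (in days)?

Baseline: W→P→T = 9+1+2 = 12 → 12 days.
W lies on that path, so at 3 days the path becomes 6 days.
New critical path: Q→E→T = 7+3+2 = 12 ⇒ 12 days.

12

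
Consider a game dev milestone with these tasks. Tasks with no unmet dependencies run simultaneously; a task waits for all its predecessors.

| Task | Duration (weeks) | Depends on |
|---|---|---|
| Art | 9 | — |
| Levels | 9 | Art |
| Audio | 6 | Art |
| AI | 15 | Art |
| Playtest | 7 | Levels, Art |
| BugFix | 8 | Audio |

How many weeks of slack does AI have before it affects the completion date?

Critical path: Art→Levels→Playtest = 9+9+7 = 25, so the finish is 25 weeks.
Longest path through AI: 24 weeks (earliest finish 24, latest finish 25).
Slack of AI = 10 − 9 = 1 week.

1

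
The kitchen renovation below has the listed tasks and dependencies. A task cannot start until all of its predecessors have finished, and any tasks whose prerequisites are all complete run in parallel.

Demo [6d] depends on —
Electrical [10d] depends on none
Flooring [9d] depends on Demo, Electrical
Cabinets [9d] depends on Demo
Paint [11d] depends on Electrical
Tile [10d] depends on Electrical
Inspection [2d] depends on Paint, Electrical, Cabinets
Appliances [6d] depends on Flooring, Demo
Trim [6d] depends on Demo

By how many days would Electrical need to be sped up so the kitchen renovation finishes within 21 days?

4

Current finish: 25 days; target: 21.
Electrical is on every critical path, so each day cut from Electrical cuts the finish by one (this holds down to a finish of 21).
Need 25 − 21 = 4 days off Electrical → Electrical becomes 6 days, finish becomes 21.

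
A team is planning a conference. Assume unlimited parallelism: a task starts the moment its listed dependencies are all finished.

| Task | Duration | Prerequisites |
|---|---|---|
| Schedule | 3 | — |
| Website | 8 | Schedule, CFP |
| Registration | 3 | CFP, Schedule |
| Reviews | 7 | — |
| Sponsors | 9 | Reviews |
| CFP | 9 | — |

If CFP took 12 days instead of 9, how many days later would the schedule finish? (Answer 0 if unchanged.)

3

The binding path is CFP→Website = 9+8 = 17; finish at 17 days.
CFP is on the critical path; changing it to 12 makes that path 20 days.
That remains the longest chain; total 20 days.
Change in finish: 20 − 17 = +3 days.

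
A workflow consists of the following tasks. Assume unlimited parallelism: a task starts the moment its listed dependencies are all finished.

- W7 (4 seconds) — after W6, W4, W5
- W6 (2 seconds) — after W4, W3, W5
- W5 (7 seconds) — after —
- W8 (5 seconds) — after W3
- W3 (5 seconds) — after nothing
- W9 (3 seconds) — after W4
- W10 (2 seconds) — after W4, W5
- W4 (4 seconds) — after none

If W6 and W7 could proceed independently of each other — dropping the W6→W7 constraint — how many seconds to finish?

11

Before: longest chain W5→W6→W7 = 7+2+4 = 13, finish 13.
Without W6→W7, W7's earliest start moves from 9 to 7.
New critical path: W5→W7 = 7+4 = 11 ⇒ 11 seconds.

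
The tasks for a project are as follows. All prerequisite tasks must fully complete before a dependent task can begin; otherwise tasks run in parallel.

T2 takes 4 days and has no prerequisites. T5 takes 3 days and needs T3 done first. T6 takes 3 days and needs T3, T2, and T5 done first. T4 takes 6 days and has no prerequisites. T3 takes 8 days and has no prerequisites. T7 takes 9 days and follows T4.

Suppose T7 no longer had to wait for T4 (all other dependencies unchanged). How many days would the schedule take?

Before: longest chain T4→T7 = 6+9 = 15, finish 15.
Without T4→T7, T7's earliest start moves from 6 to 0.
New critical path: T3→T5→T6 = 8+3+3 = 14 ⇒ 14 days.

14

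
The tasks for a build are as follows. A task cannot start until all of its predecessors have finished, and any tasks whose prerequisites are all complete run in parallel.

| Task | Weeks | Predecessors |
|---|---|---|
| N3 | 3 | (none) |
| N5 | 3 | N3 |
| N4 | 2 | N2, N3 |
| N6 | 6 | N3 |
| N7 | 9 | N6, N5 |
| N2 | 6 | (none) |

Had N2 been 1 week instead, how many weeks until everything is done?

Baseline: N3→N6→N7 = 3+6+9 = 18 → 18 weeks.
The longest path through N2 is only 8 weeks, so N2 has float 10.
No other chain overtakes it, so the finish is 18 weeks.

18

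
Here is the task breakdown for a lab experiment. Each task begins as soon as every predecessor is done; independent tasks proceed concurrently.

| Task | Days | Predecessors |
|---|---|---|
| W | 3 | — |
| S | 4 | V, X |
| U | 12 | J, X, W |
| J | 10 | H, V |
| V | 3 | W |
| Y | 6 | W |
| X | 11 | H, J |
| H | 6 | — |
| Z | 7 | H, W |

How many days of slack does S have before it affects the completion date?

W→V→J→X→U = 3+3+10+11+12 = 39 sets the makespan at 39 days.
Longest path through S: 31 days (earliest finish 31, latest finish 39).
Slack of S = 35 − 27 = 8 days.

8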